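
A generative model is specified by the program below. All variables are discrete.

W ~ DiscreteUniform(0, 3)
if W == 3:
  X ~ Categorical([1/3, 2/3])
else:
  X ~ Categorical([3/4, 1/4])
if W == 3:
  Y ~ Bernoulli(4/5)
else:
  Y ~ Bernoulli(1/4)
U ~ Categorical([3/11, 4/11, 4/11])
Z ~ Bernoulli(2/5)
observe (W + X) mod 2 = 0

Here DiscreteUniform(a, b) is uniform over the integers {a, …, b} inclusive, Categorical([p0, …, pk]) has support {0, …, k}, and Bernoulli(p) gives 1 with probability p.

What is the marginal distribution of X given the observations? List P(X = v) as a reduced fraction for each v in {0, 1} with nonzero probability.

P(X=0) = 18/29, P(X=1) = 11/29

Enumerate traces; 48 have nonzero weight after conditioning:
  (W=0, X=0, Y=0, U=0, Z=0) weight 81/3520
  (W=0, X=0, Y=0, U=0, Z=1) weight 27/1760
  (W=0, X=0, Y=0, U=1, Z=0) weight 27/880
  (W=0, X=0, Y=0, U=1, Z=1) weight 9/440
  (W=0, X=0, Y=0, U=2, Z=0) weight 27/880
  (W=0, X=0, Y=0, U=2, Z=1) weight 9/440
  (W=0, X=0, Y=1, U=0, Z=0) weight 27/3520
  (W=0, X=0, Y=1, U=0, Z=1) weight 9/1760
  (W=1, X=1, Y=0, U=0, Z=0) weight 27/3520
  … 39 more
Group by X:
  weight(X=0) = 3/8
  weight(X=1) = 11/48
Total weight = 3/8 + 11/48 = 29/48
P(X=0 | obs) = 3/8 / 29/48 = 18/29
P(X=1 | obs) = 11/48 / 29/48 = 11/29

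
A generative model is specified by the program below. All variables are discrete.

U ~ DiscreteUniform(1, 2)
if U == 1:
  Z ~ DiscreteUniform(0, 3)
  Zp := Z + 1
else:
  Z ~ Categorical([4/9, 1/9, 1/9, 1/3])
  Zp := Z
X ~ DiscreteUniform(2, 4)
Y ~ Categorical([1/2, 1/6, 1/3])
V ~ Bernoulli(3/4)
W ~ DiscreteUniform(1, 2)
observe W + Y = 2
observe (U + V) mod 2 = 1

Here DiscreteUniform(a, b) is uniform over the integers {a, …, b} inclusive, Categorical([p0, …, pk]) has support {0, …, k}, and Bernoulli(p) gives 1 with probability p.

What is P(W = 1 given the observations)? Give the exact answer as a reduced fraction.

Enumerate traces; 48 have nonzero weight after conditioning:
  (U=1, Z=0, X=2, Y=0, V=0, W=2) weight 1/384
  (U=1, Z=0, X=2, Y=1, V=0, W=1) weight 1/1152
  (U=1, Z=0, X=3, Y=0, V=0, W=2) weight 1/384
  (U=1, Z=0, X=3, Y=1, V=0, W=1) weight 1/1152
  (U=1, Z=0, X=4, Y=0, V=0, W=2) weight 1/384
  (U=1, Z=0, X=4, Y=1, V=0, W=1) weight 1/1152
  (U=1, Z=1, X=2, Y=0, V=0, W=2) weight 1/384
  (U=1, Z=1, X=2, Y=1, V=0, W=1) weight 1/1152
  … 40 more
Group by W:
  weight(W=1) = 1/24
  weight(W=2) = 1/8
Total weight = 1/24 + 1/8 = 1/6
P(W=1 | obs) = 1/24 / 1/6 = 1/4
P(W=2 | obs) = 1/8 / 1/6 = 3/4

P(W = 1 | obs) = 1/4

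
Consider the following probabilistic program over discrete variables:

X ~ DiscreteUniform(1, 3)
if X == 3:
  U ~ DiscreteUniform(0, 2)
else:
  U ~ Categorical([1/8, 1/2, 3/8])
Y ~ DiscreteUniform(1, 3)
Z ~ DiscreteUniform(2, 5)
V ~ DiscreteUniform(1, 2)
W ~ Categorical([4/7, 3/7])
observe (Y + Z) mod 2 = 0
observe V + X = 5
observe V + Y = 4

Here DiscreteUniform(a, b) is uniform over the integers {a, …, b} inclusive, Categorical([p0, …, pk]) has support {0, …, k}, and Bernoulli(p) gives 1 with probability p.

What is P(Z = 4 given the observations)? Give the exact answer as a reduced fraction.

P(Z = 4 | obs) = 1/2

Enumerate traces; 12 have nonzero weight after conditioning:
  (X=3, U=0, Y=2, Z=2, V=2, W=0) weight 1/378
  (X=3, U=0, Y=2, Z=2, V=2, W=1) weight 1/504
  (X=3, U=0, Y=2, Z=4, V=2, W=0) weight 1/378
  (X=3, U=0, Y=2, Z=4, V=2, W=1) weight 1/504
  (X=3, U=1, Y=2, Z=2, V=2, W=0) weight 1/378
  (X=3, U=1, Y=2, Z=2, V=2, W=1) weight 1/504
  (X=3, U=1, Y=2, Z=4, V=2, W=0) weight 1/378
  (X=3, U=1, Y=2, Z=4, V=2, W=1) weight 1/504
  … 4 more
Group by Z:
  weight(Z=2) = 1/72
  weight(Z=4) = 1/72
Total weight = 1/72 + 1/72 = 1/36
P(Z=2 | obs) = 1/72 / 1/36 = 1/2
P(Z=4 | obs) = 1/72 / 1/36 = 1/2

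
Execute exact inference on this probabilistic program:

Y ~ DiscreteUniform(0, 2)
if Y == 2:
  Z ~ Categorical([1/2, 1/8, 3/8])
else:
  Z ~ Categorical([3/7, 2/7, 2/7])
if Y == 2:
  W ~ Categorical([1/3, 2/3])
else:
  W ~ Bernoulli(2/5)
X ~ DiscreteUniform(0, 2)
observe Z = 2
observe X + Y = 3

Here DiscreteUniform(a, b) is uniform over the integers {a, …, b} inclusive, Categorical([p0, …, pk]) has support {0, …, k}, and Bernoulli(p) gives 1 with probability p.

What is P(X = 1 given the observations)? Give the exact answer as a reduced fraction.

Enumerate traces; 4 have nonzero weight after conditioning:
  (Y=1, Z=2, W=0, X=2) weight 2/105
  (Y=1, Z=2, W=1, X=2) weight 4/315
  (Y=2, Z=2, W=0, X=1) weight 1/72
  (Y=2, Z=2, W=1, X=1) weight 1/36
Group by X:
  weight(X=1) = 1/24
  weight(X=2) = 2/63
Total weight = 1/24 + 2/63 = 37/504
P(X=1 | obs) = 1/24 / 37/504 = 21/37
P(X=2 | obs) = 2/63 / 37/504 = 16/37

P(X = 1 | obs) = 21/37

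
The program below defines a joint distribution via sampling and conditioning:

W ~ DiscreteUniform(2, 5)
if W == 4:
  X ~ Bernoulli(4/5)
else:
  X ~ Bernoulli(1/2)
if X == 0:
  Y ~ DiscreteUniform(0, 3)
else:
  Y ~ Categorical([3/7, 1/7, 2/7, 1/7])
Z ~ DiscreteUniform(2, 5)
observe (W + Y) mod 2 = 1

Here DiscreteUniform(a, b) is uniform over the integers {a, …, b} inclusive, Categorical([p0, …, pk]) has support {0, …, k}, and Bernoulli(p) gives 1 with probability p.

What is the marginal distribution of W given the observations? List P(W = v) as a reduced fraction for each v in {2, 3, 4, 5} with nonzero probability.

Enumerate traces; 64 have nonzero weight after conditioning:
  (W=2, X=0, Y=1, Z=2) weight 1/128
  (W=2, X=0, Y=1, Z=3) weight 1/128
  (W=2, X=0, Y=1, Z=4) weight 1/128
  (W=2, X=0, Y=1, Z=5) weight 1/128
  (W=2, X=0, Y=3, Z=2) weight 1/128
  (W=2, X=0, Y=3, Z=3) weight 1/128
  (W=2, X=0, Y=3, Z=4) weight 1/128
  (W=2, X=0, Y=3, Z=5) weight 1/128
  (W=3, X=0, Y=0, Z=2) weight 1/128
  (W=4, X=0, Y=1, Z=2) weight 1/320
  … 54 more
Group by W:
  weight(W=2) = 11/112
  weight(W=3) = 17/112
  weight(W=4) = 23/280
  weight(W=5) = 17/112
Total weight = 11/112 + 17/112 + 23/280 + 17/112 = 271/560
P(W=2 | obs) = 11/112 / 271/560 = 55/271
P(W=3 | obs) = 17/112 / 271/560 = 85/271
P(W=4 | obs) = 23/280 / 271/560 = 46/271
P(W=5 | obs) = 17/112 / 271/560 = 85/271

P(W=2) = 55/271, P(W=3) = 85/271, P(W=4) = 46/271, P(W=5) = 85/271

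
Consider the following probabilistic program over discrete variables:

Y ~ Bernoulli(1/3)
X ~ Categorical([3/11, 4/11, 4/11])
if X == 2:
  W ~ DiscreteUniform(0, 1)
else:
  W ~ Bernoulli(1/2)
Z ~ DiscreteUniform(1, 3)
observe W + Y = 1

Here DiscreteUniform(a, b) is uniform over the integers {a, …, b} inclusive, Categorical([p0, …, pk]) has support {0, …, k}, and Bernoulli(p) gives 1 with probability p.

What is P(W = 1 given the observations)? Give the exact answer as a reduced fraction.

P(W = 1 | obs) = 2/3

Enumerate traces; 18 have nonzero weight after conditioning:
  (Y=0, X=0, W=1, Z=1) weight 1/33
  (Y=0, X=0, W=1, Z=2) weight 1/33
  (Y=0, X=0, W=1, Z=3) weight 1/33
  (Y=0, X=1, W=1, Z=1) weight 4/99
  (Y=0, X=1, W=1, Z=2) weight 4/99
  (Y=0, X=1, W=1, Z=3) weight 4/99
  (Y=0, X=2, W=1, Z=1) weight 4/99
  (Y=0, X=2, W=1, Z=2) weight 4/99
  (Y=1, X=0, W=0, Z=1) weight 1/66
  … 9 more
Group by W:
  weight(W=0) = 1/6
  weight(W=1) = 1/3
Total weight = 1/6 + 1/3 = 1/2
P(W=0 | obs) = 1/6 / 1/2 = 1/3
P(W=1 | obs) = 1/3 / 1/2 = 2/3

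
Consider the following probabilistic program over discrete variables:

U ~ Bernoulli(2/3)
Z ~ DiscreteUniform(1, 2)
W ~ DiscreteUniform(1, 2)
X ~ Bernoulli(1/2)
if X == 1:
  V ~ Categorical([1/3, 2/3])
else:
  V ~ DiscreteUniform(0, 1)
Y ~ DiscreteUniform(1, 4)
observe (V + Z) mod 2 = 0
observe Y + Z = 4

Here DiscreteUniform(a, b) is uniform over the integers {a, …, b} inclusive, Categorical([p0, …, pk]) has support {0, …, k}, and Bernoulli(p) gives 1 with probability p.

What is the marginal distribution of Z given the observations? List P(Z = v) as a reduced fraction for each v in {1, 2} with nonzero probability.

P(Z=1) = 7/12, P(Z=2) = 5/12

Enumerate traces; 16 have nonzero weight after conditioning:
  (U=0, Z=1, W=1, X=0, V=1, Y=3) weight 1/192
  (U=0, Z=1, W=1, X=1, V=1, Y=3) weight 1/144
  (U=0, Z=1, W=2, X=0, V=1, Y=3) weight 1/192
  (U=0, Z=1, W=2, X=1, V=1, Y=3) weight 1/144
  (U=0, Z=2, W=1, X=0, V=0, Y=2) weight 1/192
  (U=0, Z=2, W=1, X=1, V=0, Y=2) weight 1/288
  (U=0, Z=2, W=2, X=0, V=0, Y=2) weight 1/192
  (U=0, Z=2, W=2, X=1, V=0, Y=2) weight 1/288
  … 8 more
Group by Z:
  weight(Z=1) = 7/96
  weight(Z=2) = 5/96
Total weight = 7/96 + 5/96 = 1/8
P(Z=1 | obs) = 7/96 / 1/8 = 7/12
P(Z=2 | obs) = 5/96 / 1/8 = 5/12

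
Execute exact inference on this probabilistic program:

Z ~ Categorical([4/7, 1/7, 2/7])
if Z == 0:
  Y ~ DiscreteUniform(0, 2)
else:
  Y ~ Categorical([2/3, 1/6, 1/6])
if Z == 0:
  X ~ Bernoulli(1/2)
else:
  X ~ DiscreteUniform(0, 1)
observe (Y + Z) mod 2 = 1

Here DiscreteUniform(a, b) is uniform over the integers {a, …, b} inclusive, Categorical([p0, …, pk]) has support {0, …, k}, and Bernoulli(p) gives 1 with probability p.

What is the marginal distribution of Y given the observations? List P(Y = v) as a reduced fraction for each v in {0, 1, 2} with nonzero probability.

P(Y=0) = 4/15, P(Y=1) = 2/3, P(Y=2) = 1/15

Enumerate traces; 8 have nonzero weight after conditioning:
  (Z=0, Y=1, X=0) weight 2/21
  (Z=0, Y=1, X=1) weight 2/21
  (Z=1, Y=0, X=0) weight 1/21
  (Z=1, Y=0, X=1) weight 1/21
  (Z=1, Y=2, X=0) weight 1/84
  (Z=1, Y=2, X=1) weight 1/84
  (Z=2, Y=1, X=0) weight 1/42
  (Z=2, Y=1, X=1) weight 1/42
Group by Y:
  weight(Y=0) = 2/21
  weight(Y=1) = 5/21
  weight(Y=2) = 1/42
Total weight = 2/21 + 5/21 + 1/42 = 5/14
P(Y=0 | obs) = 2/21 / 5/14 = 4/15
P(Y=1 | obs) = 5/21 / 5/14 = 2/3
P(Y=2 | obs) = 1/42 / 5/14 = 1/15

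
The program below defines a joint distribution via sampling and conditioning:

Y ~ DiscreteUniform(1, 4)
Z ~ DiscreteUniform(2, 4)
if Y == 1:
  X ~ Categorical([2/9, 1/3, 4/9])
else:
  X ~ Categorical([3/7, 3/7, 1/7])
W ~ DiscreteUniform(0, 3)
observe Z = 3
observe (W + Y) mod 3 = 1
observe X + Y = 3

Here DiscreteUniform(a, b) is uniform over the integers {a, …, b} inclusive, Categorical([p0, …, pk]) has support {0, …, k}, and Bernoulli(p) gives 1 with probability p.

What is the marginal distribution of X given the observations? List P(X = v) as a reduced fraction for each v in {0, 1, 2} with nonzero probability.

P(X=0) = 27/110, P(X=1) = 27/110, P(X=2) = 28/55

Enumerate traces; 4 have nonzero weight after conditioning:
  (Y=1, Z=3, X=2, W=0) weight 1/108
  (Y=1, Z=3, X=2, W=3) weight 1/108
  (Y=2, Z=3, X=1, W=2) weight 1/112
  (Y=3, Z=3, X=0, W=1) weight 1/112
Group by X:
  weight(X=0) = 1/112
  weight(X=1) = 1/112
  weight(X=2) = 1/54
Total weight = 1/112 + 1/112 + 1/54 = 55/1512
P(X=0 | obs) = 1/112 / 55/1512 = 27/110
P(X=1 | obs) = 1/112 / 55/1512 = 27/110
P(X=2 | obs) = 1/54 / 55/1512 = 28/55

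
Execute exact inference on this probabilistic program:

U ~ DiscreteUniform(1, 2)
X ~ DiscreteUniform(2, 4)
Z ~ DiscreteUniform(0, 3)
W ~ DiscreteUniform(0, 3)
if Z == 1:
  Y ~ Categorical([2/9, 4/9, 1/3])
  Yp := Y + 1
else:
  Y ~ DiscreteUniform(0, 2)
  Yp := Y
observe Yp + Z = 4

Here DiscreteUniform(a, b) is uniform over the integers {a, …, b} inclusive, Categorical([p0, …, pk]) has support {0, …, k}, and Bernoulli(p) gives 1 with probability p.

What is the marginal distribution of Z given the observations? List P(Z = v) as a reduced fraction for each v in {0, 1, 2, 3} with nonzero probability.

P(Z=1) = 1/3, P(Z=2) = 1/3, P(Z=3) = 1/3

Enumerate traces; 72 have nonzero weight after conditioning:
  (U=1, X=2, Z=1, W=0, Y=2) weight 1/288
  (U=1, X=2, Z=1, W=1, Y=2) weight 1/288
  (U=1, X=2, Z=1, W=2, Y=2) weight 1/288
  (U=1, X=2, Z=1, W=3, Y=2) weight 1/288
  (U=1, X=2, Z=2, W=0, Y=2) weight 1/288
  (U=1, X=2, Z=2, W=1, Y=2) weight 1/288
  (U=1, X=2, Z=2, W=2, Y=2) weight 1/288
  (U=1, X=2, Z=2, W=3, Y=2) weight 1/288
  (U=1, X=2, Z=3, W=0, Y=1) weight 1/288
  … 63 more
Group by Z:
  weight(Z=1) = 1/12
  weight(Z=2) = 1/12
  weight(Z=3) = 1/12
Total weight = 1/12 + 1/12 + 1/12 = 1/4
P(Z=1 | obs) = 1/12 / 1/4 = 1/3
P(Z=2 | obs) = 1/12 / 1/4 = 1/3
P(Z=3 | obs) = 1/12 / 1/4 = 1/3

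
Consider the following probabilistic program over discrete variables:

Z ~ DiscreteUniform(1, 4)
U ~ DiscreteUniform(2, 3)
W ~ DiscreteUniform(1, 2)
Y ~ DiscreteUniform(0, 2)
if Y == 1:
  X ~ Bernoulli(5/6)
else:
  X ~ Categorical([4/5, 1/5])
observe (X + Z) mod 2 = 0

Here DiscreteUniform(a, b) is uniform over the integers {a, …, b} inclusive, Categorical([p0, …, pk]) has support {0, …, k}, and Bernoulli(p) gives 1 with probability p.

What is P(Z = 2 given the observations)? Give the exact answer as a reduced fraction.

P(Z = 2 | obs) = 53/180

Enumerate traces; 48 have nonzero weight after conditioning:
  (Z=1, U=2, W=1, Y=0, X=1) weight 1/240
  (Z=1, U=2, W=1, Y=1, X=1) weight 5/288
  (Z=1, U=2, W=1, Y=2, X=1) weight 1/240
  (Z=1, U=2, W=2, Y=0, X=1) weight 1/240
  (Z=1, U=2, W=2, Y=1, X=1) weight 5/288
  (Z=1, U=2, W=2, Y=2, X=1) weight 1/240
  (Z=1, U=3, W=1, Y=0, X=1) weight 1/240
  (Z=1, U=3, W=1, Y=1, X=1) weight 5/288
  (Z=2, U=2, W=1, Y=0, X=0) weight 1/60
  (Z=3, U=2, W=1, Y=0, X=1) weight 1/240
  … 38 more
Group by Z:
  weight(Z=1) = 37/360
  weight(Z=2) = 53/360
  weight(Z=3) = 37/360
  weight(Z=4) = 53/360
Total weight = 37/360 + 53/360 + 37/360 + 53/360 = 1/2
P(Z=1 | obs) = 37/360 / 1/2 = 37/180
P(Z=2 | obs) = 53/360 / 1/2 = 53/180
P(Z=3 | obs) = 37/360 / 1/2 = 37/180
P(Z=4 | obs) = 53/360 / 1/2 = 53/180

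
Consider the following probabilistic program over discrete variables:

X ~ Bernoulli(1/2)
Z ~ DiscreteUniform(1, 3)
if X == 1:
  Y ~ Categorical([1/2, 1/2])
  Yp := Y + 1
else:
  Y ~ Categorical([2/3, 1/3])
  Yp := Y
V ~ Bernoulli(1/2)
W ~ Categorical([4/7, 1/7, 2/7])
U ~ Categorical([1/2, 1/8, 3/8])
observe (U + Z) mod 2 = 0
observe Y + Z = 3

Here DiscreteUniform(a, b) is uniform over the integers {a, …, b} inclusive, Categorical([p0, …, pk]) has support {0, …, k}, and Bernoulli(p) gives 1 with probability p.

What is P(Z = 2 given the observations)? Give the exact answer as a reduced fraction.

Enumerate traces; 36 have nonzero weight after conditioning:
  (X=0, Z=2, Y=1, V=0, W=0, U=0) weight 1/126
  (X=0, Z=2, Y=1, V=0, W=0, U=2) weight 1/168
  (X=0, Z=2, Y=1, V=0, W=1, U=0) weight 1/504
  (X=0, Z=2, Y=1, V=0, W=1, U=2) weight 1/672
  (X=0, Z=2, Y=1, V=0, W=2, U=0) weight 1/252
  (X=0, Z=2, Y=1, V=0, W=2, U=2) weight 1/336
  (X=0, Z=2, Y=1, V=1, W=0, U=0) weight 1/126
  (X=0, Z=2, Y=1, V=1, W=0, U=2) weight 1/168
  (X=0, Z=3, Y=0, V=0, W=0, U=1) weight 1/252
  … 27 more
Group by Z:
  weight(Z=2) = 35/288
  weight(Z=3) = 7/288
Total weight = 35/288 + 7/288 = 7/48
P(Z=2 | obs) = 35/288 / 7/48 = 5/6
P(Z=3 | obs) = 7/288 / 7/48 = 1/6

P(Z = 2 | obs) = 5/6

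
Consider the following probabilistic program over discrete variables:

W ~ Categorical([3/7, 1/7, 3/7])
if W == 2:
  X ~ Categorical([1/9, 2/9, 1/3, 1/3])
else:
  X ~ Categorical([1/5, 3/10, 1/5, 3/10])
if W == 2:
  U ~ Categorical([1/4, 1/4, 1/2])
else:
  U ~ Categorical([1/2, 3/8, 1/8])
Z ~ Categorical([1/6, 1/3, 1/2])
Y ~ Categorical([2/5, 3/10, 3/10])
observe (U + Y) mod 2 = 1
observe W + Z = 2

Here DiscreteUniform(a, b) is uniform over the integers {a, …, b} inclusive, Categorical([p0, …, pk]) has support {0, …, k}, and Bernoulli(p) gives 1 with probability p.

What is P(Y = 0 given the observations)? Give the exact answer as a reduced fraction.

Enumerate traces; 48 have nonzero weight after conditioning:
  (W=0, X=0, U=0, Z=2, Y=1) weight 9/1400
  (W=0, X=0, U=1, Z=2, Y=0) weight 9/1400
  (W=0, X=0, U=1, Z=2, Y=2) weight 27/5600
  (W=0, X=0, U=2, Z=2, Y=1) weight 9/5600
  (W=0, X=1, U=0, Z=2, Y=1) weight 27/2800
  (W=0, X=1, U=1, Z=2, Y=0) weight 27/2800
  (W=0, X=1, U=1, Z=2, Y=2) weight 81/11200
  (W=0, X=1, U=2, Z=2, Y=1) weight 27/11200
  … 40 more
Group by Y:
  weight(Y=0) = 13/280
  weight(Y=1) = 73/1120
  weight(Y=2) = 39/1120
Total weight = 13/280 + 73/1120 + 39/1120 = 41/280
P(Y=0 | obs) = 13/280 / 41/280 = 13/41
P(Y=1 | obs) = 73/1120 / 41/280 = 73/164
P(Y=2 | obs) = 39/1120 / 41/280 = 39/164

P(Y = 0 | obs) = 13/41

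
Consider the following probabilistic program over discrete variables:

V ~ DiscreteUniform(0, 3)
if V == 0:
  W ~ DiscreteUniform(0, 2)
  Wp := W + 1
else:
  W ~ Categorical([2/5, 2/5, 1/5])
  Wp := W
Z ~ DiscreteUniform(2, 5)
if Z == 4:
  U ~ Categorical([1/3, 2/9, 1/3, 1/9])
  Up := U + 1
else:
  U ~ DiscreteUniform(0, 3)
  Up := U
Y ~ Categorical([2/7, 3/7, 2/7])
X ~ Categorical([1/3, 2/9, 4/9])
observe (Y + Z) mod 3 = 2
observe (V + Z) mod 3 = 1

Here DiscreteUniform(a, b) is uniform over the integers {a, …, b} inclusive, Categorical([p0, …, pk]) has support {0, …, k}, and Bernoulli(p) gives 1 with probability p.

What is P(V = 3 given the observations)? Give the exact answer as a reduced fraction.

Enumerate traces; 180 have nonzero weight after conditioning:
  (V=0, W=0, Z=4, U=0, Y=1, X=0) weight 1/1008
  (V=0, W=0, Z=4, U=0, Y=1, X=1) weight 1/1512
  (V=0, W=0, Z=4, U=0, Y=1, X=2) weight 1/756
  (V=0, W=0, Z=4, U=1, Y=1, X=0) weight 1/1512
  (V=0, W=0, Z=4, U=1, Y=1, X=1) weight 1/2268
  (V=0, W=0, Z=4, U=1, Y=1, X=2) weight 1/1134
  (V=0, W=0, Z=4, U=2, Y=1, X=0) weight 1/1008
  (V=0, W=0, Z=4, U=2, Y=1, X=1) weight 1/1512
  (V=1, W=0, Z=3, U=0, Y=2, X=0) weight 1/1680
  (V=2, W=0, Z=2, U=0, Y=0, X=0) weight 1/1680
  … 170 more
Group by V:
  weight(V=0) = 3/112
  weight(V=1) = 1/56
  weight(V=2) = 1/28
  weight(V=3) = 3/112
Total weight = 3/112 + 1/56 + 1/28 + 3/112 = 3/28
P(V=0 | obs) = 3/112 / 3/28 = 1/4
P(V=1 | obs) = 1/56 / 3/28 = 1/6
P(V=2 | obs) = 1/28 / 3/28 = 1/3
P(V=3 | obs) = 3/112 / 3/28 = 1/4

P(V = 3 | obs) = 1/4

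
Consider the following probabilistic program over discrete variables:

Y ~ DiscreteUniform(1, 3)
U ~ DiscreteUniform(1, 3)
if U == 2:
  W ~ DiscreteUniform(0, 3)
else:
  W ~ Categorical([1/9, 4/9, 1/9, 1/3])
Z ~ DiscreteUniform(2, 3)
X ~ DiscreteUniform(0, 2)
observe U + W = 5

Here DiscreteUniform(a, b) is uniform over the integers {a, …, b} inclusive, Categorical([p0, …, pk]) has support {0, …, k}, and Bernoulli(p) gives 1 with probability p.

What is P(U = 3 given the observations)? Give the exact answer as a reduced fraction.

Enumerate traces; 36 have nonzero weight after conditioning:
  (Y=1, U=2, W=3, Z=2, X=0) weight 1/216
  (Y=1, U=2, W=3, Z=2, X=1) weight 1/216
  (Y=1, U=2, W=3, Z=2, X=2) weight 1/216
  (Y=1, U=2, W=3, Z=3, X=0) weight 1/216
  (Y=1, U=2, W=3, Z=3, X=1) weight 1/216
  (Y=1, U=2, W=3, Z=3, X=2) weight 1/216
  (Y=1, U=3, W=2, Z=2, X=0) weight 1/486
  (Y=1, U=3, W=2, Z=2, X=1) weight 1/486
  … 28 more
Group by U:
  weight(U=2) = 1/12
  weight(U=3) = 1/27
Total weight = 1/12 + 1/27 = 13/108
P(U=2 | obs) = 1/12 / 13/108 = 9/13
P(U=3 | obs) = 1/27 / 13/108 = 4/13

P(U = 3 | obs) = 4/13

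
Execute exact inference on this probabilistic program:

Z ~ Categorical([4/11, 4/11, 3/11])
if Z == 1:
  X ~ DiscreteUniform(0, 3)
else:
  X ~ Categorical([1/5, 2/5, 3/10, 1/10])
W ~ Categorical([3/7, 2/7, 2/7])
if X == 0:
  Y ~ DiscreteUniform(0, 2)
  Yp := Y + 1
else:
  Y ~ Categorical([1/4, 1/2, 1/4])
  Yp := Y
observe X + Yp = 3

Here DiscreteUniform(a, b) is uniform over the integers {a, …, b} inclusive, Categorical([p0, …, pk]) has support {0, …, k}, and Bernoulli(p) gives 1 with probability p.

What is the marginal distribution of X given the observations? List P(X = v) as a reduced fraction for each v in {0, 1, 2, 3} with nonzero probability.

P(X=0) = 32/149, P(X=1) = 38/149, P(X=2) = 62/149, P(X=3) = 17/149

Enumerate traces; 36 have nonzero weight after conditioning:
  (Z=0, X=0, W=0, Y=2) weight 4/385
  (Z=0, X=0, W=1, Y=2) weight 8/1155
  (Z=0, X=0, W=2, Y=2) weight 8/1155
  (Z=0, X=1, W=0, Y=2) weight 6/385
  (Z=0, X=1, W=1, Y=2) weight 4/385
  (Z=0, X=1, W=2, Y=2) weight 4/385
  (Z=0, X=2, W=0, Y=1) weight 9/385
  (Z=0, X=2, W=1, Y=1) weight 6/385
  (Z=0, X=3, W=0, Y=0) weight 3/770
  … 27 more
Group by X:
  weight(X=0) = 4/55
  weight(X=1) = 19/220
  weight(X=2) = 31/220
  weight(X=3) = 17/440
Total weight = 4/55 + 19/220 + 31/220 + 17/440 = 149/440
P(X=0 | obs) = 4/55 / 149/440 = 32/149
P(X=1 | obs) = 19/220 / 149/440 = 38/149
P(X=2 | obs) = 31/220 / 149/440 = 62/149
P(X=3 | obs) = 17/440 / 149/440 = 17/149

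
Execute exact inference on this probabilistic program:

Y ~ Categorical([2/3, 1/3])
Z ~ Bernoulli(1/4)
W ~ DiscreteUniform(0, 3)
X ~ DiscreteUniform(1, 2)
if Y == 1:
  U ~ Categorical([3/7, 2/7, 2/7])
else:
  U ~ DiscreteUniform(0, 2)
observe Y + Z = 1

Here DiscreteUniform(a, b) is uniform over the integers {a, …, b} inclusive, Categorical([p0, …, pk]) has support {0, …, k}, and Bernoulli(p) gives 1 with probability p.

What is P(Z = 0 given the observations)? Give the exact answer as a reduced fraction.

Enumerate traces; 48 have nonzero weight after conditioning:
  (Y=0, Z=1, W=0, X=1, U=0) weight 1/144
  (Y=0, Z=1, W=0, X=1, U=1) weight 1/144
  (Y=0, Z=1, W=0, X=1, U=2) weight 1/144
  (Y=0, Z=1, W=0, X=2, U=0) weight 1/144
  (Y=0, Z=1, W=0, X=2, U=1) weight 1/144
  (Y=0, Z=1, W=0, X=2, U=2) weight 1/144
  (Y=0, Z=1, W=1, X=1, U=0) weight 1/144
  (Y=0, Z=1, W=1, X=1, U=1) weight 1/144
  (Y=1, Z=0, W=0, X=1, U=0) weight 3/224
  … 39 more
Group by Z:
  weight(Z=0) = 1/4
  weight(Z=1) = 1/6
Total weight = 1/4 + 1/6 = 5/12
P(Z=0 | obs) = 1/4 / 5/12 = 3/5
P(Z=1 | obs) = 1/6 / 5/12 = 2/5

P(Z = 0 | obs) = 3/5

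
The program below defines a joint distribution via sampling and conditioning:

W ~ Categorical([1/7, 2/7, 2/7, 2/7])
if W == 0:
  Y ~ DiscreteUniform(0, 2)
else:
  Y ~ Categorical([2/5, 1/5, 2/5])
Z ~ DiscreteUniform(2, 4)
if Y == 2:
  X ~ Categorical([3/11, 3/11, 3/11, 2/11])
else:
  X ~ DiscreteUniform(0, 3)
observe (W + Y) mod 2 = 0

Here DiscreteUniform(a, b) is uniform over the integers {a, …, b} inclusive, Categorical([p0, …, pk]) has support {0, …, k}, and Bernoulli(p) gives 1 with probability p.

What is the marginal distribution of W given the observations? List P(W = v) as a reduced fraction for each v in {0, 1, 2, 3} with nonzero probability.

P(W=0) = 5/23, P(W=1) = 3/23, P(W=2) = 12/23, P(W=3) = 3/23

Enumerate traces; 72 have nonzero weight after conditioning:
  (W=0, Y=0, Z=2, X=0) weight 1/252
  (W=0, Y=0, Z=2, X=1) weight 1/252
  (W=0, Y=0, Z=2, X=2) weight 1/252
  (W=0, Y=0, Z=2, X=3) weight 1/252
  (W=0, Y=0, Z=3, X=0) weight 1/252
  (W=0, Y=0, Z=3, X=1) weight 1/252
  (W=0, Y=0, Z=3, X=2) weight 1/252
  (W=0, Y=0, Z=3, X=3) weight 1/252
  (W=1, Y=1, Z=2, X=0) weight 1/210
  (W=2, Y=0, Z=2, X=0) weight 1/105
  … 62 more
Group by W:
  weight(W=0) = 2/21
  weight(W=1) = 2/35
  weight(W=2) = 8/35
  weight(W=3) = 2/35
Total weight = 2/21 + 2/35 + 8/35 + 2/35 = 46/105
P(W=0 | obs) = 2/21 / 46/105 = 5/23
P(W=1 | obs) = 2/35 / 46/105 = 3/23
P(W=2 | obs) = 8/35 / 46/105 = 12/23
P(W=3 | obs) = 2/35 / 46/105 = 3/23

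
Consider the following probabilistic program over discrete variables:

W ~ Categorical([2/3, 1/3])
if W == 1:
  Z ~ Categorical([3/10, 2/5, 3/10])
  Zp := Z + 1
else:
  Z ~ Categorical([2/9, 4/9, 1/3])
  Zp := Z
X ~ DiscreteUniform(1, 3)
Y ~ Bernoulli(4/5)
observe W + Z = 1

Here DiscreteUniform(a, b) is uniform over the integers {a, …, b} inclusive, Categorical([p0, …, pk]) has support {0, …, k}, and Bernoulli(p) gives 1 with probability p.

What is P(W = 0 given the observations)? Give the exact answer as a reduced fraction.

P(W = 0 | obs) = 80/107

Enumerate traces; 12 have nonzero weight after conditioning:
  (W=0, Z=1, X=1, Y=0) weight 8/405
  (W=0, Z=1, X=1, Y=1) weight 32/405
  (W=0, Z=1, X=2, Y=0) weight 8/405
  (W=0, Z=1, X=2, Y=1) weight 32/405
  (W=0, Z=1, X=3, Y=0) weight 8/405
  (W=0, Z=1, X=3, Y=1) weight 32/405
  (W=1, Z=0, X=1, Y=0) weight 1/150
  (W=1, Z=0, X=1, Y=1) weight 2/75
  … 4 more
Group by W:
  weight(W=0) = 8/27
  weight(W=1) = 1/10
Total weight = 8/27 + 1/10 = 107/270
P(W=0 | obs) = 8/27 / 107/270 = 80/107
P(W=1 | obs) = 1/10 / 107/270 = 27/107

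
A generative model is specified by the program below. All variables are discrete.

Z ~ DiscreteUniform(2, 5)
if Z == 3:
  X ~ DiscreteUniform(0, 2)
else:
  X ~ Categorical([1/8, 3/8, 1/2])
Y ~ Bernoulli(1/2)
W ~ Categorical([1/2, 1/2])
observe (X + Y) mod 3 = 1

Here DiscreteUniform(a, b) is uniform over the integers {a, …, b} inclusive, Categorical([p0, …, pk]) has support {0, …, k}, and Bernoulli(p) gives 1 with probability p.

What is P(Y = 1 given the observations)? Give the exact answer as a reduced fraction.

Enumerate traces; 16 have nonzero weight after conditioning:
  (Z=2, X=0, Y=1, W=0) weight 1/128
  (Z=2, X=0, Y=1, W=1) weight 1/128
  (Z=2, X=1, Y=0, W=0) weight 3/128
  (Z=2, X=1, Y=0, W=1) weight 3/128
  (Z=3, X=0, Y=1, W=0) weight 1/48
  (Z=3, X=0, Y=1, W=1) weight 1/48
  (Z=3, X=1, Y=0, W=0) weight 1/48
  (Z=3, X=1, Y=0, W=1) weight 1/48
  … 8 more
Group by Y:
  weight(Y=0) = 35/192
  weight(Y=1) = 17/192
Total weight = 35/192 + 17/192 = 13/48
P(Y=0 | obs) = 35/192 / 13/48 = 35/52
P(Y=1 | obs) = 17/192 / 13/48 = 17/52

P(Y = 1 | obs) = 17/52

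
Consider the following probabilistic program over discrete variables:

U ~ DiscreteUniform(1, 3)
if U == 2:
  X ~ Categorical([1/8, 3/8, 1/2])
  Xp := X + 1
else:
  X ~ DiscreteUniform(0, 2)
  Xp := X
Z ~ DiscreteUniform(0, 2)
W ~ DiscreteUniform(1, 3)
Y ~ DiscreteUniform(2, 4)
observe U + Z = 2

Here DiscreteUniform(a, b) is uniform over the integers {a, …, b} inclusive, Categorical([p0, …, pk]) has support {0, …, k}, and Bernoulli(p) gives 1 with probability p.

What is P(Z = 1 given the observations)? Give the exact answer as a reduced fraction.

P(Z = 1 | obs) = 1/2

Enumerate traces; 54 have nonzero weight after conditioning:
  (U=1, X=0, Z=1, W=1, Y=2) weight 1/243
  (U=1, X=0, Z=1, W=1, Y=3) weight 1/243
  (U=1, X=0, Z=1, W=1, Y=4) weight 1/243
  (U=1, X=0, Z=1, W=2, Y=2) weight 1/243
  (U=1, X=0, Z=1, W=2, Y=3) weight 1/243
  (U=1, X=0, Z=1, W=2, Y=4) weight 1/243
  (U=1, X=0, Z=1, W=3, Y=2) weight 1/243
  (U=1, X=0, Z=1, W=3, Y=3) weight 1/243
  (U=2, X=0, Z=0, W=1, Y=2) weight 1/648
  … 45 more
Group by Z:
  weight(Z=0) = 1/9
  weight(Z=1) = 1/9
Total weight = 1/9 + 1/9 = 2/9
P(Z=0 | obs) = 1/9 / 2/9 = 1/2
P(Z=1 | obs) = 1/9 / 2/9 = 1/2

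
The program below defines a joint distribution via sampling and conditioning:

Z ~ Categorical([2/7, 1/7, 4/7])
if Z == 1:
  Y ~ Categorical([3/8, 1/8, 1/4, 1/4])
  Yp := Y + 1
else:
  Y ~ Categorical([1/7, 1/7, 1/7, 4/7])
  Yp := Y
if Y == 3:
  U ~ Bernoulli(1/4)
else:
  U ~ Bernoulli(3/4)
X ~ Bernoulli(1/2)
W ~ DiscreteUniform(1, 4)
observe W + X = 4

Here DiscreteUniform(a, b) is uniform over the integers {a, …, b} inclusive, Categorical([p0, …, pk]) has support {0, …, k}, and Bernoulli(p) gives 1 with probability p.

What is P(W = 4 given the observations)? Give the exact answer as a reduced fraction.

Enumerate traces; 48 have nonzero weight after conditioning:
  (Z=0, Y=0, U=0, X=0, W=4) weight 1/784
  (Z=0, Y=0, U=0, X=1, W=3) weight 1/784
  (Z=0, Y=0, U=1, X=0, W=4) weight 3/784
  (Z=0, Y=0, U=1, X=1, W=3) weight 3/784
  (Z=0, Y=1, U=0, X=0, W=4) weight 1/784
  (Z=0, Y=1, U=0, X=1, W=3) weight 1/784
  (Z=0, Y=1, U=1, X=0, W=4) weight 3/784
  (Z=0, Y=1, U=1, X=1, W=3) weight 3/784
  … 40 more
Group by W:
  weight(W=3) = 1/8
  weight(W=4) = 1/8
Total weight = 1/8 + 1/8 = 1/4
P(W=3 | obs) = 1/8 / 1/4 = 1/2
P(W=4 | obs) = 1/8 / 1/4 = 1/2

P(W = 4 | obs) = 1/2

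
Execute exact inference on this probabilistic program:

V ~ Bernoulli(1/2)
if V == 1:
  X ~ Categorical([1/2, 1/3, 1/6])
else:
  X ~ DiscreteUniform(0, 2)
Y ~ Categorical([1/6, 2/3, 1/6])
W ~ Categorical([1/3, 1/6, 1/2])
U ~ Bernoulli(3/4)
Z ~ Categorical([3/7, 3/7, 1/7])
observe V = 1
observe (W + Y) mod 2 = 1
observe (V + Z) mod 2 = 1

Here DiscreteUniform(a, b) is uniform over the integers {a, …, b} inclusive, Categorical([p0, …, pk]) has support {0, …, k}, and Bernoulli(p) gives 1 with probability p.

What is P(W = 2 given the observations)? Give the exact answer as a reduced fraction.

P(W = 2 | obs) = 6/11

Enumerate traces; 48 have nonzero weight after conditioning:
  (V=1, X=0, Y=0, W=1, U=0, Z=0) weight 1/1344
  (V=1, X=0, Y=0, W=1, U=0, Z=2) weight 1/4032
  (V=1, X=0, Y=0, W=1, U=1, Z=0) weight 1/448
  (V=1, X=0, Y=0, W=1, U=1, Z=2) weight 1/1344
  (V=1, X=0, Y=1, W=0, U=0, Z=0) weight 1/168
  (V=1, X=0, Y=1, W=0, U=0, Z=2) weight 1/504
  (V=1, X=0, Y=1, W=0, U=1, Z=0) weight 1/56
  (V=1, X=0, Y=1, W=0, U=1, Z=2) weight 1/168
  (V=1, X=0, Y=1, W=2, U=0, Z=0) weight 1/112
  … 39 more
Group by W:
  weight(W=0) = 4/63
  weight(W=1) = 1/63
  weight(W=2) = 2/21
Total weight = 4/63 + 1/63 + 2/21 = 11/63
P(W=0 | obs) = 4/63 / 11/63 = 4/11
P(W=1 | obs) = 1/63 / 11/63 = 1/11
P(W=2 | obs) = 2/21 / 11/63 = 6/11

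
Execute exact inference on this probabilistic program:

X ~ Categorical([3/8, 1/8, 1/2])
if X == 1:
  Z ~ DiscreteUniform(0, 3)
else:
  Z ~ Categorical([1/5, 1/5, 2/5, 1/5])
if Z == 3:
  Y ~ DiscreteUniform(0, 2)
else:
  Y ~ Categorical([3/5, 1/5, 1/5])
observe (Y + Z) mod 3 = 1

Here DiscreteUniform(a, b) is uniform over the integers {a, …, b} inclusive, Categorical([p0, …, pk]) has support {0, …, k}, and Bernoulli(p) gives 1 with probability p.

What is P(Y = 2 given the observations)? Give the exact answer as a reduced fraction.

Enumerate traces; 12 have nonzero weight after conditioning:
  (X=0, Z=0, Y=1) weight 3/200
  (X=0, Z=1, Y=0) weight 9/200
  (X=0, Z=2, Y=2) weight 3/100
  (X=0, Z=3, Y=1) weight 1/40
  (X=1, Z=0, Y=1) weight 1/160
  (X=1, Z=1, Y=0) weight 3/160
  (X=1, Z=2, Y=2) weight 1/160
  (X=1, Z=3, Y=1) weight 1/96
  … 4 more
Group by Y:
  weight(Y=0) = 99/800
  weight(Y=1) = 11/100
  weight(Y=2) = 61/800
Total weight = 99/800 + 11/100 + 61/800 = 31/100
P(Y=0 | obs) = 99/800 / 31/100 = 99/248
P(Y=1 | obs) = 11/100 / 31/100 = 11/31
P(Y=2 | obs) = 61/800 / 31/100 = 61/248

P(Y = 2 | obs) = 61/248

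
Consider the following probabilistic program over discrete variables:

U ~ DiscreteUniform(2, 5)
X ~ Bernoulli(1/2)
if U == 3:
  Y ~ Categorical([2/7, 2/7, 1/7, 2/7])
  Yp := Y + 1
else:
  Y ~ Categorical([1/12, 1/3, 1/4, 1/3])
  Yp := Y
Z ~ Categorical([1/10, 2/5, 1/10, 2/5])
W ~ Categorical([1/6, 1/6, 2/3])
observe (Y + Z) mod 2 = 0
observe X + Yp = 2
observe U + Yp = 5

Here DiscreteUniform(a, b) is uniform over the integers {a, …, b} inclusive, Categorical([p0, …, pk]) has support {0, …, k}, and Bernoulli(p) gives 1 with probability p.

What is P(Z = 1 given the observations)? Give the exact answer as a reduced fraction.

P(Z = 1 | obs) = 1/2

Enumerate traces; 12 have nonzero weight after conditioning:
  (U=3, X=0, Y=1, Z=1, W=0) weight 1/420
  (U=3, X=0, Y=1, Z=1, W=1) weight 1/420
  (U=3, X=0, Y=1, Z=1, W=2) weight 1/105
  (U=3, X=0, Y=1, Z=3, W=0) weight 1/420
  (U=3, X=0, Y=1, Z=3, W=1) weight 1/420
  (U=3, X=0, Y=1, Z=3, W=2) weight 1/105
  (U=4, X=1, Y=1, Z=1, W=0) weight 1/360
  (U=4, X=1, Y=1, Z=1, W=1) weight 1/360
  … 4 more
Group by Z:
  weight(Z=1) = 13/420
  weight(Z=3) = 13/420
Total weight = 13/420 + 13/420 = 13/210
P(Z=1 | obs) = 13/420 / 13/210 = 1/2
P(Z=3 | obs) = 13/420 / 13/210 = 1/2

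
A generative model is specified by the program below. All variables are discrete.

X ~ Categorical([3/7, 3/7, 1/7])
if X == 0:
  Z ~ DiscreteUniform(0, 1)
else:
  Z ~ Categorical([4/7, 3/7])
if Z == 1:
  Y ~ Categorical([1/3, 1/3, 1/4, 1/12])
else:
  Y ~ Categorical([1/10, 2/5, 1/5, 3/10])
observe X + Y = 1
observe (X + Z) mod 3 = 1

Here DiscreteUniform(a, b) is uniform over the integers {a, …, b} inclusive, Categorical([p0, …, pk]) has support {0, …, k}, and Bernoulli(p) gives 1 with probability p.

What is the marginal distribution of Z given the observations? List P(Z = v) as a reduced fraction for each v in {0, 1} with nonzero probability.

Enumerate traces; 2 have nonzero weight after conditioning:
  (X=0, Z=1, Y=1) weight 1/14
  (X=1, Z=0, Y=0) weight 6/245
Group by Z:
  weight(Z=0) = 6/245
  weight(Z=1) = 1/14
Total weight = 6/245 + 1/14 = 47/490
P(Z=0 | obs) = 6/245 / 47/490 = 12/47
P(Z=1 | obs) = 1/14 / 47/490 = 35/47

P(Z=0) = 12/47, P(Z=1) = 35/47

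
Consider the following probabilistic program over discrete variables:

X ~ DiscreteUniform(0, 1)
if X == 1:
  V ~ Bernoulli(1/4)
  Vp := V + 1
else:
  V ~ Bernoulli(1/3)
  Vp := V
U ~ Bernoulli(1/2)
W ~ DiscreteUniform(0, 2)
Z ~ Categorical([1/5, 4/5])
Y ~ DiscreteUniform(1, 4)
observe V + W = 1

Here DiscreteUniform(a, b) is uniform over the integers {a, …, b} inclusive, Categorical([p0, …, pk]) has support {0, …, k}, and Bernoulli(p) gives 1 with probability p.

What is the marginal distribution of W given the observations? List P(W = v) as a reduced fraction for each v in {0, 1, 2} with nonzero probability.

Enumerate traces; 64 have nonzero weight after conditioning:
  (X=0, V=0, U=0, W=1, Z=0, Y=1) weight 1/360
  (X=0, V=0, U=0, W=1, Z=0, Y=2) weight 1/360
  (X=0, V=0, U=0, W=1, Z=0, Y=3) weight 1/360
  (X=0, V=0, U=0, W=1, Z=0, Y=4) weight 1/360
  (X=0, V=0, U=0, W=1, Z=1, Y=1) weight 1/90
  (X=0, V=0, U=0, W=1, Z=1, Y=2) weight 1/90
  (X=0, V=0, U=0, W=1, Z=1, Y=3) weight 1/90
  (X=0, V=0, U=0, W=1, Z=1, Y=4) weight 1/90
  (X=0, V=1, U=0, W=0, Z=0, Y=1) weight 1/720
  … 55 more
Group by W:
  weight(W=0) = 7/72
  weight(W=1) = 17/72
Total weight = 7/72 + 17/72 = 1/3
P(W=0 | obs) = 7/72 / 1/3 = 7/24
P(W=1 | obs) = 17/72 / 1/3 = 17/24

P(W=0) = 7/24, P(W=1) = 17/24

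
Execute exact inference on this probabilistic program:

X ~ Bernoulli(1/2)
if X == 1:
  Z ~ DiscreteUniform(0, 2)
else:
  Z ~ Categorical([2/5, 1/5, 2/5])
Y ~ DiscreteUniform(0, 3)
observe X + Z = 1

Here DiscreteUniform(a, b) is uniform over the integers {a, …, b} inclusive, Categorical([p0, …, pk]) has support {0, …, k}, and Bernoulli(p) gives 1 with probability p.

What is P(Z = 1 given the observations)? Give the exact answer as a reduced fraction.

Enumerate traces; 8 have nonzero weight after conditioning:
  (X=0, Z=1, Y=0) weight 1/40
  (X=0, Z=1, Y=1) weight 1/40
  (X=0, Z=1, Y=2) weight 1/40
  (X=0, Z=1, Y=3) weight 1/40
  (X=1, Z=0, Y=0) weight 1/24
  (X=1, Z=0, Y=1) weight 1/24
  (X=1, Z=0, Y=2) weight 1/24
  (X=1, Z=0, Y=3) weight 1/24
Group by Z:
  weight(Z=0) = 1/6
  weight(Z=1) = 1/10
Total weight = 1/6 + 1/10 = 4/15
P(Z=0 | obs) = 1/6 / 4/15 = 5/8
P(Z=1 | obs) = 1/10 / 4/15 = 3/8

P(Z = 1 | obs) = 3/8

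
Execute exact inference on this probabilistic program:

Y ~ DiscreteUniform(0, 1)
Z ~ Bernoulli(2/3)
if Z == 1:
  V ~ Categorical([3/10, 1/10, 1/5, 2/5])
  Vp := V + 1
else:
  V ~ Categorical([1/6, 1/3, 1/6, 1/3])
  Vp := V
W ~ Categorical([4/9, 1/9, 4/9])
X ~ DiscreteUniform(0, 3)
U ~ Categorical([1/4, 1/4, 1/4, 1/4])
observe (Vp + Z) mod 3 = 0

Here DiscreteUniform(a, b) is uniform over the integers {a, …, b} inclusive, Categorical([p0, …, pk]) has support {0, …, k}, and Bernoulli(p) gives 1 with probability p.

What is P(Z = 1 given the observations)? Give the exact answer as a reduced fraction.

Enumerate traces; 288 have nonzero weight after conditioning:
  (Y=0, Z=0, V=0, W=0, X=0, U=0) weight 1/1296
  (Y=0, Z=0, V=0, W=0, X=0, U=1) weight 1/1296
  (Y=0, Z=0, V=0, W=0, X=0, U=2) weight 1/1296
  (Y=0, Z=0, V=0, W=0, X=0, U=3) weight 1/1296
  (Y=0, Z=0, V=0, W=0, X=1, U=0) weight 1/1296
  (Y=0, Z=0, V=0, W=0, X=1, U=1) weight 1/1296
  (Y=0, Z=0, V=0, W=0, X=1, U=2) weight 1/1296
  (Y=0, Z=0, V=0, W=0, X=1, U=3) weight 1/1296
  (Y=0, Z=1, V=1, W=0, X=0, U=0) weight 1/1080
  … 279 more
Group by Z:
  weight(Z=0) = 1/6
  weight(Z=1) = 1/15
Total weight = 1/6 + 1/15 = 7/30
P(Z=0 | obs) = 1/6 / 7/30 = 5/7
P(Z=1 | obs) = 1/15 / 7/30 = 2/7

P(Z = 1 | obs) = 2/7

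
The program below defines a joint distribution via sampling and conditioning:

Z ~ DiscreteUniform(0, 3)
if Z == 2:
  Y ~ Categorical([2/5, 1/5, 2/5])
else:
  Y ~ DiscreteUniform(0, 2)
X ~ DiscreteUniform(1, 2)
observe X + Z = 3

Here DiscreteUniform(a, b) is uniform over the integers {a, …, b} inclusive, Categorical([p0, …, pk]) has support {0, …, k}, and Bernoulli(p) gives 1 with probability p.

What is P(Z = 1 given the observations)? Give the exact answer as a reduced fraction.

P(Z = 1 | obs) = 1/2

Enumerate traces; 6 have nonzero weight after conditioning:
  (Z=1, Y=0, X=2) weight 1/24
  (Z=1, Y=1, X=2) weight 1/24
  (Z=1, Y=2, X=2) weight 1/24
  (Z=2, Y=0, X=1) weight 1/20
  (Z=2, Y=1, X=1) weight 1/40
  (Z=2, Y=2, X=1) weight 1/20
Group by Z:
  weight(Z=1) = 1/8
  weight(Z=2) = 1/8
Total weight = 1/8 + 1/8 = 1/4
P(Z=1 | obs) = 1/8 / 1/4 = 1/2
P(Z=2 | obs) = 1/8 / 1/4 = 1/2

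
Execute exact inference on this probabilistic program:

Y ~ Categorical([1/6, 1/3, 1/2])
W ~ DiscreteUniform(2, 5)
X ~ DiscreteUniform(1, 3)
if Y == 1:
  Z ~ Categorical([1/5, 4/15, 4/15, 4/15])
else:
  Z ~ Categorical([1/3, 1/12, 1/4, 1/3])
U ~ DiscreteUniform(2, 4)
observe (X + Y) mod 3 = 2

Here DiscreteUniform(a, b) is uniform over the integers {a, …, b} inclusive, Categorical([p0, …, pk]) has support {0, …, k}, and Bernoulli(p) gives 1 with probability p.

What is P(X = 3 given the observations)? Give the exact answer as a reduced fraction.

Enumerate traces; 144 have nonzero weight after conditioning:
  (Y=0, W=2, X=2, Z=0, U=2) weight 1/648
  (Y=0, W=2, X=2, Z=0, U=3) weight 1/648
  (Y=0, W=2, X=2, Z=0, U=4) weight 1/648
  (Y=0, W=2, X=2, Z=1, U=2) weight 1/2592
  (Y=0, W=2, X=2, Z=1, U=3) weight 1/2592
  (Y=0, W=2, X=2, Z=1, U=4) weight 1/2592
  (Y=0, W=2, X=2, Z=2, U=2) weight 1/864
  (Y=0, W=2, X=2, Z=2, U=3) weight 1/864
  (Y=1, W=2, X=1, Z=0, U=2) weight 1/540
  (Y=2, W=2, X=3, Z=0, U=2) weight 1/216
  … 134 more
Group by X:
  weight(X=1) = 1/9
  weight(X=2) = 1/18
  weight(X=3) = 1/6
Total weight = 1/9 + 1/18 + 1/6 = 1/3
P(X=1 | obs) = 1/9 / 1/3 = 1/3
P(X=2 | obs) = 1/18 / 1/3 = 1/6
P(X=3 | obs) = 1/6 / 1/3 = 1/2

P(X = 3 | obs) = 1/2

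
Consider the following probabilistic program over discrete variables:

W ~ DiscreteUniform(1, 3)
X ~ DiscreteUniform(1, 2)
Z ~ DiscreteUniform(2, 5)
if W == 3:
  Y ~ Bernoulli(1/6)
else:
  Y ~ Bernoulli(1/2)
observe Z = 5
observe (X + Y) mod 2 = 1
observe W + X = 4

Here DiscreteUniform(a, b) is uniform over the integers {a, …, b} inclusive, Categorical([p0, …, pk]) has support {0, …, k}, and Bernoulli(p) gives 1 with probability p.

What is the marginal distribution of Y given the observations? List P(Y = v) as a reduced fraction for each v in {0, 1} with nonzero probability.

P(Y=0) = 5/8, P(Y=1) = 3/8

Enumerate traces; 2 have nonzero weight after conditioning:
  (W=2, X=2, Z=5, Y=1) weight 1/48
  (W=3, X=1, Z=5, Y=0) weight 5/144
Group by Y:
  weight(Y=0) = 5/144
  weight(Y=1) = 1/48
Total weight = 5/144 + 1/48 = 1/18
P(Y=0 | obs) = 5/144 / 1/18 = 5/8
P(Y=1 | obs) = 1/48 / 1/18 = 3/8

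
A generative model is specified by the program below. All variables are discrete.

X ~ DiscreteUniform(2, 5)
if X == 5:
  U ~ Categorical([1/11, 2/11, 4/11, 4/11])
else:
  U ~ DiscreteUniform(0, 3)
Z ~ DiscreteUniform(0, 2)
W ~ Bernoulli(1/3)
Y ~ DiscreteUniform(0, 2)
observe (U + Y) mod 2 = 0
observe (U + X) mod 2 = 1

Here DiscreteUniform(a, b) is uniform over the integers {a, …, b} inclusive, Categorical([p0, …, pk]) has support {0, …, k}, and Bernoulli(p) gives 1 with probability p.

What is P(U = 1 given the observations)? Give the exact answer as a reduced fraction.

Enumerate traces; 72 have nonzero weight after conditioning:
  (X=2, U=1, Z=0, W=0, Y=1) weight 1/216
  (X=2, U=1, Z=0, W=1, Y=1) weight 1/432
  (X=2, U=1, Z=1, W=0, Y=1) weight 1/216
  (X=2, U=1, Z=1, W=1, Y=1) weight 1/432
  (X=2, U=1, Z=2, W=0, Y=1) weight 1/216
  (X=2, U=1, Z=2, W=1, Y=1) weight 1/432
  (X=2, U=3, Z=0, W=0, Y=1) weight 1/216
  (X=2, U=3, Z=0, W=1, Y=1) weight 1/432
  (X=3, U=0, Z=0, W=0, Y=0) weight 1/216
  (X=3, U=2, Z=0, W=0, Y=0) weight 1/216
  … 62 more
Group by U:
  weight(U=0) = 5/88
  weight(U=1) = 1/24
  weight(U=2) = 9/88
  weight(U=3) = 1/24
Total weight = 5/88 + 1/24 + 9/88 + 1/24 = 8/33
P(U=0 | obs) = 5/88 / 8/33 = 15/64
P(U=1 | obs) = 1/24 / 8/33 = 11/64
P(U=2 | obs) = 9/88 / 8/33 = 27/64
P(U=3 | obs) = 1/24 / 8/33 = 11/64

P(U = 1 | obs) = 11/64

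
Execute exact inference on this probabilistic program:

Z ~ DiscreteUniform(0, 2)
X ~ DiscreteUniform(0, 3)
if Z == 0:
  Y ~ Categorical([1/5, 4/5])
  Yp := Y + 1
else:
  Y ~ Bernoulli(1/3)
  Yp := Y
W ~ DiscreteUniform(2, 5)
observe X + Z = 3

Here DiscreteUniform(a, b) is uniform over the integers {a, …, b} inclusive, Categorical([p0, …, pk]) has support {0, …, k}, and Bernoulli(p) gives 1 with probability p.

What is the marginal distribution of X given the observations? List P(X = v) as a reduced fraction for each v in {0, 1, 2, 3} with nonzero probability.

P(X=1) = 1/3, P(X=2) = 1/3, P(X=3) = 1/3

Enumerate traces; 24 have nonzero weight after conditioning:
  (Z=0, X=3, Y=0, W=2) weight 1/240
  (Z=0, X=3, Y=0, W=3) weight 1/240
  (Z=0, X=3, Y=0, W=4) weight 1/240
  (Z=0, X=3, Y=0, W=5) weight 1/240
  (Z=0, X=3, Y=1, W=2) weight 1/60
  (Z=0, X=3, Y=1, W=3) weight 1/60
  (Z=0, X=3, Y=1, W=4) weight 1/60
  (Z=0, X=3, Y=1, W=5) weight 1/60
  (Z=1, X=2, Y=0, W=2) weight 1/72
  (Z=2, X=1, Y=0, W=2) weight 1/72
  … 14 more
Group by X:
  weight(X=1) = 1/12
  weight(X=2) = 1/12
  weight(X=3) = 1/12
Total weight = 1/12 + 1/12 + 1/12 = 1/4
P(X=1 | obs) = 1/12 / 1/4 = 1/3
P(X=2 | obs) = 1/12 / 1/4 = 1/3
P(X=3 | obs) = 1/12 / 1/4 = 1/3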